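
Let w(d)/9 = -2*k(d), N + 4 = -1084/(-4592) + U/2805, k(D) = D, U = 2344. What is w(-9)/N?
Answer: -521662680/9429493 ≈ -55.322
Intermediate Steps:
N = -9429493/3220140 (N = -4 + (-1084/(-4592) + 2344/2805) = -4 + (-1084*(-1/4592) + 2344*(1/2805)) = -4 + (271/1148 + 2344/2805) = -4 + 3451067/3220140 = -9429493/3220140 ≈ -2.9283)
w(d) = -18*d (w(d) = 9*(-2*d) = -18*d)
w(-9)/N = (-18*(-9))/(-9429493/3220140) = 162*(-3220140/9429493) = -521662680/9429493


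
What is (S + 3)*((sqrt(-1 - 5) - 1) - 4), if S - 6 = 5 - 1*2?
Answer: -60 + 12*I*sqrt(6) ≈ -60.0 + 29.394*I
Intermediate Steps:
S = 9 (S = 6 + (5 - 1*2) = 6 + (5 - 2) = 6 + 3 = 9)
(S + 3)*((sqrt(-1 - 5) - 1) - 4) = (9 + 3)*((sqrt(-1 - 5) - 1) - 4) = 12*((sqrt(-6) - 1) - 4) = 12*((I*sqrt(6) - 1) - 4) = 12*((-1 + I*sqrt(6)) - 4) = 12*(-5 + I*sqrt(6)) = -60 + 12*I*sqrt(6)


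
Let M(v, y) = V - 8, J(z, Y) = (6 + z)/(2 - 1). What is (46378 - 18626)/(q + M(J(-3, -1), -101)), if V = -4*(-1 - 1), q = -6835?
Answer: -27752/6835 ≈ -4.0603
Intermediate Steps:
V = 8 (V = -4*(-2) = 8)
J(z, Y) = 6 + z (J(z, Y) = (6 + z)/1 = (6 + z)*1 = 6 + z)
M(v, y) = 0 (M(v, y) = 8 - 8 = 0)
(46378 - 18626)/(q + M(J(-3, -1), -101)) = (46378 - 18626)/(-6835 + 0) = 27752/(-6835) = 27752*(-1/6835) = -27752/6835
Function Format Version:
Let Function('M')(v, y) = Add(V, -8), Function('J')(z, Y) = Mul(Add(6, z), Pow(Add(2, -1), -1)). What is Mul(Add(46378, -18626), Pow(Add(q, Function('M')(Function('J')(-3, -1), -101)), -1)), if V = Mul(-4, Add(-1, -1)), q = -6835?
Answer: Rational(-27752, 6835) ≈ -4.0603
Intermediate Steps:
V = 8 (V = Mul(-4, -2) = 8)
Function('J')(z, Y) = Add(6, z) (Function('J')(z, Y) = Mul(Add(6, z), Pow(1, -1)) = Mul(Add(6, z), 1) = Add(6, z))
Function('M')(v, y) = 0 (Function('M')(v, y) = Add(8, -8) = 0)
Mul(Add(46378, -18626), Pow(Add(q, Function('M')(Function('J')(-3, -1), -101)), -1)) = Mul(Add(46378, -18626), Pow(Add(-6835, 0), -1)) = Mul(27752, Pow(-6835, -1)) = Mul(27752, Rational(-1, 6835)) = Rational(-27752, 6835)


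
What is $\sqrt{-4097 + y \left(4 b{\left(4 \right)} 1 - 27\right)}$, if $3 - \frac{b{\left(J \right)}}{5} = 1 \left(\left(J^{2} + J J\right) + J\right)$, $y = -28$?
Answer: $\sqrt{15139} \approx 123.04$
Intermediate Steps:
$b{\left(J \right)} = 15 - 10 J^{2} - 5 J$ ($b{\left(J \right)} = 15 - 5 \cdot 1 \left(\left(J^{2} + J J\right) + J\right) = 15 - 5 \cdot 1 \left(\left(J^{2} + J^{2}\right) + J\right) = 15 - 5 \cdot 1 \left(2 J^{2} + J\right) = 15 - 5 \cdot 1 \left(J + 2 J^{2}\right) = 15 - 5 \left(J + 2 J^{2}\right) = 15 - \left(5 J + 10 J^{2}\right) = 15 - 10 J^{2} - 5 J$)
$\sqrt{-4097 + y \left(4 b{\left(4 \right)} 1 - 27\right)} = \sqrt{-4097 - 28 \left(4 \left(15 - 10 \cdot 4^{2} - 20\right) 1 - 27\right)} = \sqrt{-4097 - 28 \left(4 \left(15 - 160 - 20\right) 1 - 27\right)} = \sqrt{-4097 - 28 \left(4 \left(-165\right) 1 - 27\right)} = \sqrt{-4097 - 28 \left(\left(-660\right) 1 - 27\right)} = \sqrt{-4097 - 28 \left(-660 - 27\right)} = \sqrt{-4097 - -19236} = \sqrt{-4097 + 19236} = \sqrt{15139}$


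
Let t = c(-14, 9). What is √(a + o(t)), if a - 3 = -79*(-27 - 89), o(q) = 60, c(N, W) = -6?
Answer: √9227 ≈ 96.057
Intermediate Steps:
t = -6
a = 9167 (a = 3 - 79*(-27 - 89) = 3 - 79*(-116) = 3 - 1*(-9164) = 3 + 9164 = 9167)
√(a + o(t)) = √(9167 + 60) = √9227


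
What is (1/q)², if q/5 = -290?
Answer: 1/2102500 ≈ 4.7562e-7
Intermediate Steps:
q = -1450 (q = 5*(-290) = -1450)
(1/q)² = (1/(-1450))² = (-1/1450)² = 1/2102500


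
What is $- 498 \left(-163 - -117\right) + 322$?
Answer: $23230$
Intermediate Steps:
$- 498 \left(-163 - -117\right) + 322 = - 498 \left(-163 + 117\right) + 322 = \left(-498\right) \left(-46\right) + 322 = 22908 + 322 = 23230$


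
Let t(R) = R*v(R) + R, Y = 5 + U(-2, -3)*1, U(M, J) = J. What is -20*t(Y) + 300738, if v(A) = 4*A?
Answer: 300378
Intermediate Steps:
Y = 2 (Y = 5 - 3*1 = 5 - 3 = 2)
t(R) = R + 4*R² (t(R) = R*(4*R) + R = 4*R² + R = R + 4*R²)
-20*t(Y) + 300738 = -40*(1 + 4*2) + 300738 = -40*(1 + 8) + 300738 = -40*9 + 300738 = -20*18 + 300738 = -360 + 300738 = 300378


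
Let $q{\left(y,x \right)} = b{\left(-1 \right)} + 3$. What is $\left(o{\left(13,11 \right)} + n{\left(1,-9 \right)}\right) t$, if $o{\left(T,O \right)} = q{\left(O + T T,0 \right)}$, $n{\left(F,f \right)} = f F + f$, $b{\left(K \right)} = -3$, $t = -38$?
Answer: $684$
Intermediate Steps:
$n{\left(F,f \right)} = f + F f$ ($n{\left(F,f \right)} = F f + f = f + F f$)
$q{\left(y,x \right)} = 0$ ($q{\left(y,x \right)} = -3 + 3 = 0$)
$o{\left(T,O \right)} = 0$
$\left(o{\left(13,11 \right)} + n{\left(1,-9 \right)}\right) t = \left(0 - 9 \left(1 + 1\right)\right) \left(-38\right) = \left(0 - 18\right) \left(-38\right) = \left(-18\right) \left(-38\right) = 684$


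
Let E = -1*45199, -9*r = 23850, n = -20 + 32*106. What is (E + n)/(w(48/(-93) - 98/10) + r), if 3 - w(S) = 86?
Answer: 41827/2733 ≈ 15.304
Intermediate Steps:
n = 3372 (n = -20 + 3392 = 3372)
w(S) = -83 (w(S) = 3 - 1*86 = 3 - 86 = -83)
r = -2650 (r = -1/9*23850 = -2650)
E = -45199
(E + n)/(w(48/(-93) - 98/10) + r) = (-45199 + 3372)/(-83 - 2650) = -41827/(-2733) = -41827*(-1/2733) = 41827/2733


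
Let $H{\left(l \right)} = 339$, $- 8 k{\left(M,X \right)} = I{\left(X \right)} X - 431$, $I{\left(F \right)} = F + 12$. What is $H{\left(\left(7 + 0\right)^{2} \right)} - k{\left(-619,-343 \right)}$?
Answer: $\frac{57907}{4} \approx 14477.0$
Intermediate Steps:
$I{\left(F \right)} = 12 + F$
$k{\left(M,X \right)} = \frac{431}{8} - \frac{X \left(12 + X\right)}{8}$ ($k{\left(M,X \right)} = - \frac{\left(12 + X\right) X - 431}{8} = - \frac{X \left(12 + X\right) - 431}{8} = - \frac{-431 + X \left(12 + X\right)}{8} = \frac{431}{8} - \frac{X \left(12 + X\right)}{8}$)
$H{\left(\left(7 + 0\right)^{2} \right)} - k{\left(-619,-343 \right)} = 339 - \left(\frac{431}{8} - - \frac{343 \left(12 - 343\right)}{8}\right) = 339 - \left(\frac{431}{8} - \left(- \frac{343}{8}\right) \left(-331\right)\right) = 339 - \left(\frac{431}{8} - \frac{113533}{8}\right) = 339 - - \frac{56551}{4} = 339 + \frac{56551}{4} = \frac{57907}{4}$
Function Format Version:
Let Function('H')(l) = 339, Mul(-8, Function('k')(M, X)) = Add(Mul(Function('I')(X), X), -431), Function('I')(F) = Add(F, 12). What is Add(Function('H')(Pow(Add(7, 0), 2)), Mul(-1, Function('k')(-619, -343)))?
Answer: Rational(57907, 4) ≈ 14477.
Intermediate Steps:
Function('I')(F) = Add(12, F)
Function('k')(M, X) = Add(Rational(431, 8), Mul(Rational(-1, 8), X, Add(12, X))) (Function('k')(M, X) = Mul(Rational(-1, 8), Add(Mul(Add(12, X), X), -431)) = Mul(Rational(-1, 8), Add(Mul(X, Add(12, X)), -431)) = Mul(Rational(-1, 8), Add(-431, Mul(X, Add(12, X)))) = Add(Rational(431, 8), Mul(Rational(-1, 8), X, Add(12, X))))
Add(Function('H')(Pow(Add(7, 0), 2)), Mul(-1, Function('k')(-619, -343))) = Add(339, Mul(-1, Add(Rational(431, 8), Mul(Rational(-1, 8), -343, Add(12, -343))))) = Add(339, Mul(-1, Add(Rational(431, 8), Mul(Rational(-1, 8), -343, -331)))) = Add(339, Mul(-1, Add(Rational(431, 8), Rational(-113533, 8)))) = Add(339, Mul(-1, Rational(-56551, 4))) = Add(339, Rational(56551, 4)) = Rational(57907, 4)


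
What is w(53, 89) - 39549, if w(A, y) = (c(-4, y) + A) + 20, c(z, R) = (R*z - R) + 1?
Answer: -39920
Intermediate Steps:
c(z, R) = 1 - R + R*z (c(z, R) = (-R + R*z) + 1 = 1 - R + R*z)
w(A, y) = 21 + A - 5*y (w(A, y) = ((1 - y + y*(-4)) + A) + 20 = ((1 - y - 4*y) + A) + 20 = ((1 - 5*y) + A) + 20 = (1 + A - 5*y) + 20 = 21 + A - 5*y)
w(53, 89) - 39549 = (21 + 53 - 5*89) - 39549 = (21 + 53 - 445) - 39549 = -371 - 39549 = -39920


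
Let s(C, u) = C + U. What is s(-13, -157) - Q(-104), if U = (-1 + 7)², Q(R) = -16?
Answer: 39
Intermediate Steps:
U = 36 (U = 6² = 36)
s(C, u) = 36 + C (s(C, u) = C + 36 = 36 + C)
s(-13, -157) - Q(-104) = (36 - 13) - 1*(-16) = 23 + 16 = 39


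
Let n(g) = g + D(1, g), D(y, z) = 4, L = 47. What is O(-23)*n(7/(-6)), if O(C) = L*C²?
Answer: 422671/6 ≈ 70445.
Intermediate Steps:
O(C) = 47*C²
n(g) = 4 + g (n(g) = g + 4 = 4 + g)
O(-23)*n(7/(-6)) = (47*(-23)²)*(4 + 7/(-6)) = (47*529)*(4 + 7*(-⅙)) = 24863*(4 - 7/6) = 24863*(17/6) = 422671/6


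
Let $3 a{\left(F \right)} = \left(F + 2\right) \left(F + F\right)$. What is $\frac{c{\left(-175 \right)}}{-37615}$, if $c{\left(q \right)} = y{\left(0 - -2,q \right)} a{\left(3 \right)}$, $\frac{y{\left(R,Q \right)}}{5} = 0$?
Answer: $0$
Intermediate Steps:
$y{\left(R,Q \right)} = 0$ ($y{\left(R,Q \right)} = 5 \cdot 0 = 0$)
$a{\left(F \right)} = \frac{2 F \left(2 + F\right)}{3}$ ($a{\left(F \right)} = \frac{\left(F + 2\right) \left(F + F\right)}{3} = \frac{\left(2 + F\right) 2 F}{3} = \frac{2 F \left(2 + F\right)}{3}$)
$c{\left(q \right)} = 0$ ($c{\left(q \right)} = 0 \cdot \frac{2}{3} \cdot 3 \left(2 + 3\right) = 0 \cdot \frac{2}{3} \cdot 3 \cdot 5 = 0 \cdot 10 = 0$)
$\frac{c{\left(-175 \right)}}{-37615} = \frac{0}{-37615} = 0 \left(- \frac{1}{37615}\right) = 0$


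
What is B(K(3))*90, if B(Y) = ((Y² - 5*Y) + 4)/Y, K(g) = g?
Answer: -60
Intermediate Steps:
B(Y) = (4 + Y² - 5*Y)/Y
B(K(3))*90 = (-5 + 3 + 4/3)*90 = -⅔*90 = -60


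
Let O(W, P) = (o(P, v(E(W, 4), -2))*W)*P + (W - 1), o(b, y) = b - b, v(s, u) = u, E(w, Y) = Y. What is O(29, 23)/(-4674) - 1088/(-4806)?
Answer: 412562/1871937 ≈ 0.22039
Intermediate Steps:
o(b, y) = 0
O(W, P) = -1 + W (O(W, P) = (0*W)*P + (W - 1) = 0*P + (-1 + W) = 0 + (-1 + W) = -1 + W)
O(29, 23)/(-4674) - 1088/(-4806) = (-1 + 29)/(-4674) - 1088/(-4806) = 28*(-1/4674) - 1088*(-1/4806) = -14/2337 + 544/2403 = 412562/1871937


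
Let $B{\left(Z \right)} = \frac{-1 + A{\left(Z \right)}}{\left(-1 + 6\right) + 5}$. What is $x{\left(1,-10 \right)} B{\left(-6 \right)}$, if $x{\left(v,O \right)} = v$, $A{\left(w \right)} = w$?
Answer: $- \frac{7}{10} \approx -0.7$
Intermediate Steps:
$B{\left(Z \right)} = - \frac{1}{10} + \frac{Z}{10}$ ($B{\left(Z \right)} = \frac{-1 + Z}{\left(-1 + 6\right) + 5} = \frac{-1 + Z}{5 + 5} = \frac{-1 + Z}{10} = \left(-1 + Z\right) \frac{1}{10} = - \frac{1}{10} + \frac{Z}{10}$)
$x{\left(1,-10 \right)} B{\left(-6 \right)} = 1 \left(- \frac{1}{10} + \frac{1}{10} \left(-6\right)\right) = 1 \left(- \frac{1}{10} - \frac{3}{5}\right) = 1 \left(- \frac{7}{10}\right) = - \frac{7}{10}$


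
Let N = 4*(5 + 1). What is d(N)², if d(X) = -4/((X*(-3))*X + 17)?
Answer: 16/2927521 ≈ 5.4654e-6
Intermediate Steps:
N = 24 (N = 4*6 = 24)
d(X) = -4/(17 - 3*X²) (d(X) = -4/((-3*X)*X + 17) = -4/(-3*X² + 17) = -4/(17 - 3*X²))
d(N)² = (4/(-17 + 3*24²))² = (4/(-17 + 3*576))² = (4/(-17 + 1728))² = (4/1711)² = 16/2927521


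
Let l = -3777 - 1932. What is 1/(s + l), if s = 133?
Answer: -1/5576 ≈ -0.00017934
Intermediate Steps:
l = -5709
1/(s + l) = 1/(133 - 5709) = 1/(-5576) = -1/5576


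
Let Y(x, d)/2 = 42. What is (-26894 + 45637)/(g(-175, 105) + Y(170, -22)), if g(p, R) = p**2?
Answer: 18743/30709 ≈ 0.61034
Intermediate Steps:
Y(x, d) = 84 (Y(x, d) = 2*42 = 84)
(-26894 + 45637)/(g(-175, 105) + Y(170, -22)) = (-26894 + 45637)/((-175)**2 + 84) = 18743/(30625 + 84) = 18743/30709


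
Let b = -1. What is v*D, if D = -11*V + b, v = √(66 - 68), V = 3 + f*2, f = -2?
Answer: 10*I*√2 ≈ 14.142*I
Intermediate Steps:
V = -1 (V = 3 - 2*2 = 3 - 4 = -1)
v = I*√2 (v = √(-2) = I*√2 ≈ 1.4142*I)
D = 10 (D = -11*(-1) - 1 = 11 - 1 = 10)
v*D = (I*√2)*10 = 10*I*√2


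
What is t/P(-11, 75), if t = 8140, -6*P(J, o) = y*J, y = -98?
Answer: -2220/49 ≈ -45.306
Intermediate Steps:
P(J, o) = 49*J/3 (P(J, o) = -(-49)*J/3 = 49*J/3)
t/P(-11, 75) = 8140/(((49/3)*(-11))) = 8140/(-539/3) = 8140*(-3/539) = -2220/49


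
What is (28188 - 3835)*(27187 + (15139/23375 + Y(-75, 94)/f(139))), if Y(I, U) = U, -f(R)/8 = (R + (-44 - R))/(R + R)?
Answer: 11286448187651/17000 ≈ 6.6391e+8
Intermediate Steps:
f(R) = 176/R (f(R) = -8*(R + (-44 - R))/(R + R) = -(-352)/(2*R) = -(-352)*1/(2*R) = -(-176)/R = 176/R)
(28188 - 3835)*(27187 + (15139/23375 + Y(-75, 94)/f(139))) = (28188 - 3835)*(27187 + (15139/23375 + 94/((176/139)))) = 24353*(27187 + (15139*(1/23375) + 94/((176*(1/139))))) = 24353*(27187 + (15139/23375 + 94/(176/139))) = 24353*(27187 + (15139/23375 + 94*(139/176))) = 24353*(27187 + (15139/23375 + 6533/88)) = 24353*(27187 + 1273067/17000) = 24353*(463452067/17000) = 11286448187651/17000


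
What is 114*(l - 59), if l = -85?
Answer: -16416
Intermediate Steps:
114*(l - 59) = 114*(-85 - 59) = 114*(-144) = -16416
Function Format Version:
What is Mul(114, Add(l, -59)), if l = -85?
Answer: -16416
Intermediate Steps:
Mul(114, Add(l, -59)) = Mul(114, Add(-85, -59)) = Mul(114, -144) = -16416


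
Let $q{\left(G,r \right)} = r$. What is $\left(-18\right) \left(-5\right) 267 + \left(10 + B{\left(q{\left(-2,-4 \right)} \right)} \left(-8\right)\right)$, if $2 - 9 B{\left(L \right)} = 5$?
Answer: $\frac{72128}{3} \approx 24043.0$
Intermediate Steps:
$B{\left(L \right)} = - \frac{1}{3}$ ($B{\left(L \right)} = \frac{2}{9} - \frac{5}{9} = - \frac{1}{3}$)
$\left(-18\right) \left(-5\right) 267 + \left(10 + B{\left(q{\left(-2,-4 \right)} \right)} \left(-8\right)\right) = \left(-18\right) \left(-5\right) 267 + \left(10 - - \frac{8}{3}\right) = 90 \cdot 267 + \left(10 + \frac{8}{3}\right) = 24030 + \frac{38}{3} = \frac{72128}{3}$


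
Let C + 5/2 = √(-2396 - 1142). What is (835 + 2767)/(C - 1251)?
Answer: -18060428/6299201 - 14408*I*√3538/6299201 ≈ -2.8671 - 0.13605*I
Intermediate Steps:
C = -5/2 + I*√3538 (C = -5/2 + √(-2396 - 1142) = -5/2 + √(-3538) = -5/2 + I*√3538 ≈ -2.5 + 59.481*I)
(835 + 2767)/(C - 1251) = (835 + 2767)/((-5/2 + I*√3538) - 1251) = 3602/(-2507/2 + I*√3538)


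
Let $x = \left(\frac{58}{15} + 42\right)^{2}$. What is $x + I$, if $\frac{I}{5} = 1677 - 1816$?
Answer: $\frac{316969}{225} \approx 1408.8$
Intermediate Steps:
$I = -695$ ($I = 5 \left(1677 - 1816\right) = 5 \left(-139\right) = -695$)
$x = \frac{473344}{225}$ ($x = \left(58 \cdot \frac{1}{15} + 42\right)^{2} = \left(\frac{58}{15} + 42\right)^{2} = \left(\frac{688}{15}\right)^{2} = \frac{473344}{225} \approx 2103.8$)
$x + I = \frac{473344}{225} - 695 = \frac{316969}{225}$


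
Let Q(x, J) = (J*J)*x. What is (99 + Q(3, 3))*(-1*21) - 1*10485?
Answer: -13131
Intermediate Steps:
Q(x, J) = x*J² (Q(x, J) = J²*x = x*J²)
(99 + Q(3, 3))*(-1*21) - 1*10485 = (99 + 3*3²)*(-1*21) - 1*10485 = (99 + 3*9)*(-21) - 10485 = (99 + 27)*(-21) - 10485 = 126*(-21) - 10485 = -2646 - 10485 = -13131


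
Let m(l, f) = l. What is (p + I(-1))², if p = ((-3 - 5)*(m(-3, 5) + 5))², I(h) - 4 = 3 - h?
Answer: 69696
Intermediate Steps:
I(h) = 7 - h (I(h) = 4 + (3 - h) = 7 - h)
p = 256 (p = ((-3 - 5)*(-3 + 5))² = (-8*2)² = (-16)² = 256)
(p + I(-1))² = (256 + (7 - 1*(-1)))² = (256 + (7 + 1))² = (256 + 8)² = 264² = 69696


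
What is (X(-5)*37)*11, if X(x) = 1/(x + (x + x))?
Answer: -407/15 ≈ -27.133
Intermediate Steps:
X(x) = 1/(3*x) (X(x) = 1/(x + 2*x) = 1/(3*x))
(X(-5)*37)*11 = (((⅓)/(-5))*37)*11 = (((⅓)*(-⅕))*37)*11 = -1/15*37*11 = -37/15*11 = -407/15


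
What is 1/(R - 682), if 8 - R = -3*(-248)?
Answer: -1/1418 ≈ -0.00070522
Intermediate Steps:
R = -736 (R = 8 - (-3)*(-248) = 8 - 1*744 = 8 - 744 = -736)
1/(R - 682) = 1/(-736 - 682) = 1/(-1418) = -1/1418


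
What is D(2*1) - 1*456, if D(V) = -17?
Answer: -473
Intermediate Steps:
D(2*1) - 1*456 = -17 - 1*456 = -17 - 456 = -473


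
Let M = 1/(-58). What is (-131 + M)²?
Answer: 57744801/3364 ≈ 17166.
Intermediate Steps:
M = -1/58 ≈ -0.017241
(-131 + M)² = (-131 - 1/58)² = (-7599/58)² = 57744801/3364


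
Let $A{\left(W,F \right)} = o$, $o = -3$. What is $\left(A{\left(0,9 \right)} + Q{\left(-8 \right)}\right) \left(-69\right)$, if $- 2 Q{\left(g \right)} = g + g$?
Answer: $-345$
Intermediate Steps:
$Q{\left(g \right)} = - g$ ($Q{\left(g \right)} = - \frac{g + g}{2} = - \frac{2 g}{2} = - g$)
$A{\left(W,F \right)} = -3$
$\left(A{\left(0,9 \right)} + Q{\left(-8 \right)}\right) \left(-69\right) = \left(-3 - -8\right) \left(-69\right) = \left(-3 + 8\right) \left(-69\right) = 5 \left(-69\right) = -345$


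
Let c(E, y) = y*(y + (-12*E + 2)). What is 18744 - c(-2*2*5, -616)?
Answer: -211640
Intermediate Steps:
c(E, y) = y*(2 + y - 12*E) (c(E, y) = y*(y + (2 - 12*E)) = y*(2 + y - 12*E))
18744 - c(-2*2*5, -616) = 18744 - (-616)*(2 - 616 - 12*(-2*2)*5) = 18744 - (-616)*(2 - 616 - (-48)*5) = 18744 - (-616)*(2 - 616 - 12*(-20)) = 18744 - (-616)*(2 - 616 + 240) = 18744 - (-616)*(-374) = 18744 - 1*230384 = 18744 - 230384 = -211640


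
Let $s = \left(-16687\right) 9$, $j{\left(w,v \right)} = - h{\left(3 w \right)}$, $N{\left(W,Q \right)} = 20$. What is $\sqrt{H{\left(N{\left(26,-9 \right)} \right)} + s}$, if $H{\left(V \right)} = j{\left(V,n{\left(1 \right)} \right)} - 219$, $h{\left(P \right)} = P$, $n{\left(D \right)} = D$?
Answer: $3 i \sqrt{16718} \approx 387.89 i$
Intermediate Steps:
$j{\left(w,v \right)} = - 3 w$
$s = -150183$
$H{\left(V \right)} = -219 - 3 V$ ($H{\left(V \right)} = - 3 V - 219 = -219 - 3 V$)
$\sqrt{H{\left(N{\left(26,-9 \right)} \right)} + s} = \sqrt{\left(-219 - 60\right) - 150183} = \sqrt{-279 - 150183} = \sqrt{-150462} = 3 i \sqrt{16718}$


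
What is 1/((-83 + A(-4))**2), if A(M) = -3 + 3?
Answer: 1/6889 ≈ 0.00014516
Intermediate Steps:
A(M) = 0
1/((-83 + A(-4))**2) = 1/((-83 + 0)**2) = 1/((-83)**2) = 1/6889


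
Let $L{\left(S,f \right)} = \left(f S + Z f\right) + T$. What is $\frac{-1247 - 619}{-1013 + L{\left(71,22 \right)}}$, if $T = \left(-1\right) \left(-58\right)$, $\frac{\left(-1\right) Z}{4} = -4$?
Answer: $- \frac{1866}{959} \approx -1.9458$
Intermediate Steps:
$Z = 16$ ($Z = \left(-4\right) \left(-4\right) = 16$)
$T = 58$
$L{\left(S,f \right)} = 58 + 16 f + S f$ ($L{\left(S,f \right)} = \left(f S + 16 f\right) + 58 = \left(S f + 16 f\right) + 58 = \left(16 f + S f\right) + 58 = 58 + 16 f + S f$)
$\frac{-1247 - 619}{-1013 + L{\left(71,22 \right)}} = \frac{-1247 - 619}{-1013 + \left(58 + 16 \cdot 22 + 71 \cdot 22\right)} = \frac{-1247 - 619}{-1013 + \left(58 + 352 + 1562\right)} = - \frac{1866}{-1013 + 1972} = - \frac{1866}{959}$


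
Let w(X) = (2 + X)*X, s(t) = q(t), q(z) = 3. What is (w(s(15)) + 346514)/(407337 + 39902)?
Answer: 346529/447239 ≈ 0.77482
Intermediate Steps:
s(t) = 3
w(X) = X*(2 + X)
(w(s(15)) + 346514)/(407337 + 39902) = (3*(2 + 3) + 346514)/(407337 + 39902) = (3*5 + 346514)/447239 = (15 + 346514)*(1/447239) = 346529*(1/447239) = 346529/447239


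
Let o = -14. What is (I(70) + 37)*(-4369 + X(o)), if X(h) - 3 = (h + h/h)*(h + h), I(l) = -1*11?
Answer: -104052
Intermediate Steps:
I(l) = -11
X(h) = 3 + 2*h*(1 + h) (X(h) = 3 + (h + h/h)*(h + h) = 3 + (h + 1)*(2*h) = 3 + (1 + h)*(2*h) = 3 + 2*h*(1 + h))
(I(70) + 37)*(-4369 + X(o)) = (-11 + 37)*(-4369 + (3 + 2*(-14) + 2*(-14)**2)) = 26*(-4369 + (3 - 28 + 2*196)) = 26*(-4369 + (3 - 28 + 392)) = 26*(-4369 + 367) = 26*(-4002) = -104052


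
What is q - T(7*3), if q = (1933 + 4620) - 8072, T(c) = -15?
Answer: -1504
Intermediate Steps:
q = -1519 (q = 6553 - 8072 = -1519)
q - T(7*3) = -1519 - 1*(-15) = -1519 + 15 = -1504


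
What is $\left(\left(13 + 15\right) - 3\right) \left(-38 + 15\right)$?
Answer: $-575$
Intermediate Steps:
$\left(\left(13 + 15\right) - 3\right) \left(-38 + 15\right) = \left(28 + \left(-4 + 1\right)\right) \left(-23\right) = \left(28 - 3\right) \left(-23\right) = 25 \left(-23\right) = -575$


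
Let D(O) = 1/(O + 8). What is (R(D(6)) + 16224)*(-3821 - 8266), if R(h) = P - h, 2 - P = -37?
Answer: -2751980247/14 ≈ -1.9657e+8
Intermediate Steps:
D(O) = 1/(8 + O)
P = 39 (P = 2 - 1*(-37) = 2 + 37 = 39)
R(h) = 39 - h
(R(D(6)) + 16224)*(-3821 - 8266) = ((39 - 1/(8 + 6)) + 16224)*(-3821 - 8266) = ((39 - 1/14) + 16224)*(-12087) = (545/14 + 16224)*(-12087) = (227681/14)*(-12087) = -2751980247/14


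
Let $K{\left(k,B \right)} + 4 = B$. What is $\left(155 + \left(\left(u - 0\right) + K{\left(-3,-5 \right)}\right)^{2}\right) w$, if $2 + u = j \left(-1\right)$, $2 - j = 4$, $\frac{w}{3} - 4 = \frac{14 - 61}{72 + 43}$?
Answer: $\frac{292404}{115} \approx 2542.6$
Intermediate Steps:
$w = \frac{1239}{115}$ ($w = 12 + 3 \frac{14 - 61}{72 + 43} = 12 + 3 \left(- \frac{47}{115}\right) = 12 - \frac{141}{115} = \frac{1239}{115} \approx 10.774$)
$j = -2$ ($j = 2 - 4 = -2$)
$K{\left(k,B \right)} = -4 + B$
$u = 0$ ($u = -2 - -2 = -2 + 2 = 0$)
$\left(155 + \left(\left(u - 0\right) + K{\left(-3,-5 \right)}\right)^{2}\right) w = \left(155 + \left(\left(0 - 0\right) - 9\right)^{2}\right) \frac{1239}{115} = \left(155 + \left(\left(0 + 0\right) - 9\right)^{2}\right) \frac{1239}{115} = \left(155 + \left(0 - 9\right)^{2}\right) \frac{1239}{115} = \left(155 + \left(-9\right)^{2}\right) \frac{1239}{115} = \left(155 + 81\right) \frac{1239}{115} = 236 \cdot \frac{1239}{115} = \frac{292404}{115}$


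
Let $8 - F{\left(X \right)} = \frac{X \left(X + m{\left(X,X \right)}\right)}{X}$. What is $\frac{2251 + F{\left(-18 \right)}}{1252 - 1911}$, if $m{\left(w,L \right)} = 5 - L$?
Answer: $- \frac{2254}{659} \approx -3.4203$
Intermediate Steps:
$F{\left(X \right)} = 3$ ($F{\left(X \right)} = 8 - \frac{X \left(X - \left(-5 + X\right)\right)}{X} = 8 - \frac{X 5}{X} = 8 - \frac{5 X}{X} = 8 - 5 = 3$)
$\frac{2251 + F{\left(-18 \right)}}{1252 - 1911} = \frac{2251 + 3}{1252 - 1911} = \frac{2254}{-659} = 2254 \left(- \frac{1}{659}\right) = - \frac{2254}{659}$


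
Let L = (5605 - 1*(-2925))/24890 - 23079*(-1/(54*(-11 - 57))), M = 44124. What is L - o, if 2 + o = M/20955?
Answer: -128703421493/21280053960 ≈ -6.0481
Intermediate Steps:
L = -18103805/3046536 (L = (5605 + 2925)*(1/24890) - 23079/((-54*(-68))) = 8530*(1/24890) - 23079/3672 = 853/2489 - 23079*1/3672 = 853/2489 - 7693/1224 = -18103805/3046536 ≈ -5.9424)
o = 738/6985 (o = -2 + 44124/20955 = -2 + 44124*(1/20955) = -2 + 14708/6985 = 738/6985 ≈ 0.10565)
L - o = -18103805/3046536 - 1*738/6985 = -18103805/3046536 - 738/6985 = -128703421493/21280053960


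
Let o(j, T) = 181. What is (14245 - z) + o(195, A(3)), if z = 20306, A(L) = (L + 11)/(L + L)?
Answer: -5880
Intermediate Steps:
A(L) = (11 + L)/(2*L) (A(L) = (11 + L)/((2*L)) = (11 + L)*(1/(2*L)) = (11 + L)/(2*L))
(14245 - z) + o(195, A(3)) = (14245 - 1*20306) + 181 = (14245 - 20306) + 181 = -6061 + 181 = -5880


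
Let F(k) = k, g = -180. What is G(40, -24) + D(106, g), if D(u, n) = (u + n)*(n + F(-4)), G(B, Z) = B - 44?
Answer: 13612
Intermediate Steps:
G(B, Z) = -44 + B
D(u, n) = (-4 + n)*(n + u) (D(u, n) = (u + n)*(n - 4) = (n + u)*(-4 + n) = (-4 + n)*(n + u))
G(40, -24) + D(106, g) = (-44 + 40) + ((-180)² - 4*(-180) - 4*106 - 180*106) = -4 + (32400 + 720 - 424 - 19080) = -4 + 13616 = 13612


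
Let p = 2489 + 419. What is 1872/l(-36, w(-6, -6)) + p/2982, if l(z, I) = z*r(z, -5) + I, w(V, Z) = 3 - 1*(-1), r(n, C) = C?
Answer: 382336/34293 ≈ 11.149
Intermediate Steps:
w(V, Z) = 4 (w(V, Z) = 3 + 1 = 4)
l(z, I) = I - 5*z (l(z, I) = z*(-5) + I = -5*z + I = I - 5*z)
p = 2908
1872/l(-36, w(-6, -6)) + p/2982 = 1872/(4 - 5*(-36)) + 2908/2982 = 1872/(4 + 180) + 2908*(1/2982) = 1872/184 + 1454/1491 = 1872*(1/184) + 1454/1491 = 234/23 + 1454/1491 = 382336/34293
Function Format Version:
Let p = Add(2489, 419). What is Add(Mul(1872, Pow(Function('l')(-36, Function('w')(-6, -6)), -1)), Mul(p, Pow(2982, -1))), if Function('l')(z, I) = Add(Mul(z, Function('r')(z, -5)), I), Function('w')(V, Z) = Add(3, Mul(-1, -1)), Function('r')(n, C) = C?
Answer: Rational(382336, 34293) ≈ 11.149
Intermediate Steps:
Function('w')(V, Z) = 4 (Function('w')(V, Z) = Add(3, 1) = 4)
Function('l')(z, I) = Add(I, Mul(-5, z)) (Function('l')(z, I) = Add(Mul(z, -5), I) = Add(Mul(-5, z), I) = Add(I, Mul(-5, z)))
p = 2908
Add(Mul(1872, Pow(Function('l')(-36, Function('w')(-6, -6)), -1)), Mul(p, Pow(2982, -1))) = Add(Mul(1872, Pow(Add(4, Mul(-5, -36)), -1)), Mul(2908, Pow(2982, -1))) = Add(Mul(1872, Pow(Add(4, 180), -1)), Mul(2908, Rational(1, 2982))) = Add(Mul(1872, Pow(184, -1)), Rational(1454, 1491)) = Add(Mul(1872, Rational(1, 184)), Rational(1454, 1491)) = Add(Rational(234, 23), Rational(1454, 1491)) = Rational(382336, 34293)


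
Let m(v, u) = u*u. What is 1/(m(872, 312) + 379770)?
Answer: 1/477114 ≈ 2.0959e-6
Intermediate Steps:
m(v, u) = u²
1/(m(872, 312) + 379770) = 1/(312² + 379770) = 1/(97344 + 379770) = 1/477114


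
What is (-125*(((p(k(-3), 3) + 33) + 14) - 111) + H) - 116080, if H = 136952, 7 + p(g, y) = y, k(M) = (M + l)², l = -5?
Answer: 29372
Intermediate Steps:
k(M) = (-5 + M)² (k(M) = (M - 5)² = (-5 + M)²)
p(g, y) = -7 + y
(-125*(((p(k(-3), 3) + 33) + 14) - 111) + H) - 116080 = (-125*((((-7 + 3) + 33) + 14) - 111) + 136952) - 116080 = (-125*(((-4 + 33) + 14) - 111) + 136952) - 116080 = (-125*((29 + 14) - 111) + 136952) - 116080 = (-125*(43 - 111) + 136952) - 116080 = (-125*(-68) + 136952) - 116080 = (8500 + 136952) - 116080 = 145452 - 116080 = 29372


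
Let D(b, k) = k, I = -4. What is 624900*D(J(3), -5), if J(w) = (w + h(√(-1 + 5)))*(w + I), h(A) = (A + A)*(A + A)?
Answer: -3124500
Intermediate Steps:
h(A) = 4*A² (h(A) = (2*A)*(2*A) = 4*A²)
J(w) = (-4 + w)*(16 + w) (J(w) = (w + 4*(√(-1 + 5))²)*(w - 4) = (w + 4*(√4)²)*(-4 + w) = (w + 4*2²)*(-4 + w) = (w + 4*4)*(-4 + w) = (w + 16)*(-4 + w) = (16 + w)*(-4 + w) = (-4 + w)*(16 + w))
624900*D(J(3), -5) = 624900*(-5) = -3124500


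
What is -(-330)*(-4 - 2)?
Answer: -1980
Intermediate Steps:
-(-330)*(-4 - 2) = -(-330)*(-6) = -110*18 = -1980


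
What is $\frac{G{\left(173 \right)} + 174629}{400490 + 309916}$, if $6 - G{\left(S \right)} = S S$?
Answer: $\frac{72353}{355203} \approx 0.20369$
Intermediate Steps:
$G{\left(S \right)} = 6 - S^{2}$ ($G{\left(S \right)} = 6 - S S = 6 - S^{2}$)
$\frac{G{\left(173 \right)} + 174629}{400490 + 309916} = \frac{\left(6 - 173^{2}\right) + 174629}{400490 + 309916} = \frac{\left(6 - 29929\right) + 174629}{710406} = \left(\left(6 - 29929\right) + 174629\right) \frac{1}{710406} = \left(-29923 + 174629\right) \frac{1}{710406} = 144706 \cdot \frac{1}{710406} = \frac{72353}{355203}$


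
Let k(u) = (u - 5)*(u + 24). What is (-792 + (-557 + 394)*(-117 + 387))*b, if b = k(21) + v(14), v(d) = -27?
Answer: -31047786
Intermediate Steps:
k(u) = (-5 + u)*(24 + u)
b = 693 (b = (-120 + 21² + 19*21) - 27 = (-120 + 441 + 399) - 27 = 720 - 27 = 693)
(-792 + (-557 + 394)*(-117 + 387))*b = (-792 + (-557 + 394)*(-117 + 387))*693 = (-792 - 163*270)*693 = (-792 - 44010)*693 = -44802*693 = -31047786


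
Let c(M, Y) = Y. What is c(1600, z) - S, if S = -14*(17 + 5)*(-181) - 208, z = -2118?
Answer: -57658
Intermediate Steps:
S = 55540 (S = -14*22*(-181) - 208 = -308*(-181) - 208 = 55748 - 208 = 55540)
c(1600, z) - S = -2118 - 1*55540 = -2118 - 55540 = -57658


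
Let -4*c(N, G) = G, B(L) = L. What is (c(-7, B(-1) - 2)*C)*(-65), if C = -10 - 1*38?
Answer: 2340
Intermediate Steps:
c(N, G) = -G/4
C = -48 (C = -10 - 38 = -48)
(c(-7, B(-1) - 2)*C)*(-65) = (-(-1 - 2)/4*(-48))*(-65) = (-1/4*(-3)*(-48))*(-65) = ((3/4)*(-48))*(-65) = -36*(-65) = 2340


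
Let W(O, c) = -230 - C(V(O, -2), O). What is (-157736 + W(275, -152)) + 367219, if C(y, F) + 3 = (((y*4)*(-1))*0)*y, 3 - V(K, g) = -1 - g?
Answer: 209256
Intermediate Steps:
V(K, g) = 4 + g (V(K, g) = 3 - (-1 - g) = 3 + (1 + g) = 4 + g)
C(y, F) = -3 (C(y, F) = -3 + (((y*4)*(-1))*0)*y = -3 + (((4*y)*(-1))*0)*y = -3 + (-4*y*0)*y = -3 + 0*y = -3 + 0 = -3)
W(O, c) = -227 (W(O, c) = -230 - 1*(-3) = -230 + 3 = -227)
(-157736 + W(275, -152)) + 367219 = (-157736 - 227) + 367219 = -157963 + 367219 = 209256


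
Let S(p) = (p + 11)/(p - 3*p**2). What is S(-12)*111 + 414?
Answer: 1657/4 ≈ 414.25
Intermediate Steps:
S(p) = (11 + p)/(p - 3*p**2)
S(-12)*111 + 414 = ((-11 - 1*(-12))/((-12)*(-1 + 3*(-12))))*111 + 414 = -(-11 + 12)/(12*(-1 - 36))*111 + 414 = -1/12*1/(-37)*111 + 414 = -1/12*(-1/37)*1*111 + 414 = (1/444)*111 + 414 = 1/4 + 414 = 1657/4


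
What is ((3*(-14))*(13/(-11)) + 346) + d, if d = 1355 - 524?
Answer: 13493/11 ≈ 1226.6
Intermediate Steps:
d = 831
((3*(-14))*(13/(-11)) + 346) + d = ((3*(-14))*(13/(-11)) + 346) + 831 = (-546*(-1)/11 + 346) + 831 = (-42*(-13/11) + 346) + 831 = (546/11 + 346) + 831 = 4352/11 + 831 = 13493/11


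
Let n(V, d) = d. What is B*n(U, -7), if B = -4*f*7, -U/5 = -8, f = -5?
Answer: -980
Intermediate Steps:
U = 40 (U = -5*(-8) = 40)
B = 140 (B = -4*(-5)*7 = 20*7 = 140)
B*n(U, -7) = 140*(-7) = -980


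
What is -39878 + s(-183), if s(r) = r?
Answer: -40061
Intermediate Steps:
-39878 + s(-183) = -39878 - 183 = -40061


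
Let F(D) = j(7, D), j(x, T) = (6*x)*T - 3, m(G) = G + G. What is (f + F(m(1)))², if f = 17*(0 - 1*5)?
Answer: 16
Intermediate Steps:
m(G) = 2*G
f = -85 (f = 17*(0 - 5) = 17*(-5) = -85)
j(x, T) = -3 + 6*T*x (j(x, T) = 6*T*x - 3 = -3 + 6*T*x)
F(D) = -3 + 42*D (F(D) = -3 + 6*D*7 = -3 + 42*D)
(f + F(m(1)))² = (-85 + (-3 + 42*(2*1)))² = (-85 + (-3 + 42*2))² = (-85 + (-3 + 84))² = (-85 + 81)² = (-4)² = 16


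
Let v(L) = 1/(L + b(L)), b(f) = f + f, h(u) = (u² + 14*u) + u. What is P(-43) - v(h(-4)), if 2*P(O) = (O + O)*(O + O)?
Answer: 488137/132 ≈ 3698.0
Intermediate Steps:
P(O) = 2*O² (P(O) = ((O + O)*(O + O))/2 = ((2*O)*(2*O))/2 = (4*O²)/2 = 2*O²)
h(u) = u² + 15*u
b(f) = 2*f
v(L) = 1/(3*L) (v(L) = 1/(L + 2*L) = 1/(3*L))
P(-43) - v(h(-4)) = 2*(-43)² - 1/(3*((-4*(15 - 4)))) = 2*1849 - 1/(3*((-4*11))) = 3698 - 1/(3*(-44)) = 3698 - (-1)/(3*44) = 3698 - 1*(-1/132) = 3698 + 1/132 = 488137/132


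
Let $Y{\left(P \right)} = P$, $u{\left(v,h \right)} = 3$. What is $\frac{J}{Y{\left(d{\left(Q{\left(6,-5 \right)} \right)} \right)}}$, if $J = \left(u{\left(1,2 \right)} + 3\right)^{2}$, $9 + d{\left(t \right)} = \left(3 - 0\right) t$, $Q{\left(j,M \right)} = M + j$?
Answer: $-6$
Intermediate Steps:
$d{\left(t \right)} = -9 + 3 t$ ($d{\left(t \right)} = -9 + \left(3 - 0\right) t = -9 + \left(3 + 0\right) t = -9 + 3 t$)
$J = 36$ ($J = \left(3 + 3\right)^{2} = 6^{2} = 36$)
$\frac{J}{Y{\left(d{\left(Q{\left(6,-5 \right)} \right)} \right)}} = \frac{36}{-9 + 3 \left(-5 + 6\right)} = \frac{36}{-9 + 3 \cdot 1} = \frac{36}{-9 + 3} = \frac{36}{-6} = 36 \left(- \frac{1}{6}\right) = -6$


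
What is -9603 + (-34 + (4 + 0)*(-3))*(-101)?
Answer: -4957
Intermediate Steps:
-9603 + (-34 + (4 + 0)*(-3))*(-101) = -9603 + (-34 + 4*(-3))*(-101) = -9603 + (-34 - 12)*(-101) = -9603 - 46*(-101) = -9603 + 4646 = -4957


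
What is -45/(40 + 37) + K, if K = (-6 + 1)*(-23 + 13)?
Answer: 3805/77 ≈ 49.416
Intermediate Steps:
K = 50 (K = -5*(-10) = 50)
-45/(40 + 37) + K = -45/(40 + 37) + 50 = -45/77 + 50 = 3805/77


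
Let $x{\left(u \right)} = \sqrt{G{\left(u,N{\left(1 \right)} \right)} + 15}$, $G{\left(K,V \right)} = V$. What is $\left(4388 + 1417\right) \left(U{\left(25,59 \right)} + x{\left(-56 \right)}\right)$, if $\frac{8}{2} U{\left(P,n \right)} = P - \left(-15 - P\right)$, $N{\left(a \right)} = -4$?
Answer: $\frac{377325}{4} + 5805 \sqrt{11} \approx 1.1358 \cdot 10^{5}$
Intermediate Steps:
$U{\left(P,n \right)} = \frac{15}{4} + \frac{P}{2}$ ($U{\left(P,n \right)} = \frac{P - \left(-15 - P\right)}{4} = \frac{P + \left(15 + P\right)}{4} = \frac{15 + 2 P}{4} = \frac{15}{4} + \frac{P}{2}$)
$x{\left(u \right)} = \sqrt{11}$ ($x{\left(u \right)} = \sqrt{-4 + 15} = \sqrt{11}$)
$\left(4388 + 1417\right) \left(U{\left(25,59 \right)} + x{\left(-56 \right)}\right) = \left(4388 + 1417\right) \left(\left(\frac{15}{4} + \frac{1}{2} \cdot 25\right) + \sqrt{11}\right) = 5805 \left(\left(\frac{15}{4} + \frac{25}{2}\right) + \sqrt{11}\right) = 5805 \left(\frac{65}{4} + \sqrt{11}\right) = \frac{377325}{4} + 5805 \sqrt{11}$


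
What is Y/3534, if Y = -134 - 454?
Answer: -98/589 ≈ -0.16638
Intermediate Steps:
Y = -588
Y/3534 = -588/3534 = -588*1/3534 = -98/589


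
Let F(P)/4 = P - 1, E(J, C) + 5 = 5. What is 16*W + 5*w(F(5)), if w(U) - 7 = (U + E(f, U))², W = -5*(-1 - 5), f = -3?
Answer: 1795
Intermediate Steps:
E(J, C) = 0 (E(J, C) = -5 + 5 = 0)
F(P) = -4 + 4*P (F(P) = 4*(P - 1) = 4*(-1 + P) = -4 + 4*P)
W = 30 (W = -5*(-6) = 30)
w(U) = 7 + U² (w(U) = 7 + (U + 0)² = 7 + U²)
16*W + 5*w(F(5)) = 16*30 + 5*(7 + (-4 + 4*5)²) = 480 + 5*(7 + (-4 + 20)²) = 480 + 5*(7 + 16²) = 480 + 5*(7 + 256) = 480 + 5*263 = 480 + 1315 = 1795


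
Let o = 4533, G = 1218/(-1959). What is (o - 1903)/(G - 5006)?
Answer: -858695/1634662 ≈ -0.52530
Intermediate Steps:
G = -406/653 (G = 1218*(-1/1959) = -406/653 ≈ -0.62175)
(o - 1903)/(G - 5006) = (4533 - 1903)/(-406/653 - 5006) = 2630/(-3269324/653) = 2630*(-653/3269324) = -858695/1634662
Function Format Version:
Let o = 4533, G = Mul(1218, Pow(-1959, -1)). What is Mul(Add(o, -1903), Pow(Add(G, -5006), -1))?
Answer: Rational(-858695, 1634662) ≈ -0.52530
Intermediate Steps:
G = Rational(-406, 653) (G = Mul(1218, Rational(-1, 1959)) = Rational(-406, 653) ≈ -0.62175)
Mul(Add(o, -1903), Pow(Add(G, -5006), -1)) = Mul(Add(4533, -1903), Pow(Add(Rational(-406, 653), -5006), -1)) = Mul(2630, Pow(Rational(-3269324, 653), -1)) = Mul(2630, Rational(-653, 3269324)) = Rational(-858695, 1634662)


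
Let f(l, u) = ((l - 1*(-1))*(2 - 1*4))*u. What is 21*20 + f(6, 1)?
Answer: 406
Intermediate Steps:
f(l, u) = u*(-2 - 2*l) (f(l, u) = ((l + 1)*(2 - 4))*u = ((1 + l)*(-2))*u = (-2 - 2*l)*u = u*(-2 - 2*l))
21*20 + f(6, 1) = 21*20 - 2*1*(1 + 6) = 420 - 2*1*7 = 420 - 14 = 406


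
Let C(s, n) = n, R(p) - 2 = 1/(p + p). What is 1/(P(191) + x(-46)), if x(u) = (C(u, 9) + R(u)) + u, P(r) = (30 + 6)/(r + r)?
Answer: -17572/613555 ≈ -0.028640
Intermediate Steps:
R(p) = 2 + 1/(2*p) (R(p) = 2 + 1/(p + p) = 2 + 1/(2*p))
P(r) = 18/r (P(r) = 36/((2*r)) = 36*(1/(2*r)) = 18/r)
x(u) = 11 + u + 1/(2*u) (x(u) = (9 + (2 + 1/(2*u))) + u = (11 + 1/(2*u)) + u = 11 + u + 1/(2*u))
1/(P(191) + x(-46)) = 1/(18/191 + (11 - 46 + (½)/(-46))) = 1/(18*(1/191) + (11 - 46 + (½)*(-1/46))) = 1/(18/191 + (11 - 46 - 1/92)) = 1/(18/191 - 3221/92) = 1/(-613555/17572) = -17572/613555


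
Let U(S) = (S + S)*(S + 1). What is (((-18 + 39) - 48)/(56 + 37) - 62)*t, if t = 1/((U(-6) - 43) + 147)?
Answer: -1931/5084 ≈ -0.37982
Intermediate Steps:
U(S) = 2*S*(1 + S) (U(S) = (2*S)*(1 + S) = 2*S*(1 + S))
t = 1/164 (t = 1/((2*(-6)*(1 - 6) - 43) + 147) = 1/((2*(-6)*(-5) - 43) + 147) = 1/((60 - 43) + 147) = 1/(17 + 147) = 1/164 ≈ 0.0060976)
(((-18 + 39) - 48)/(56 + 37) - 62)*t = (((-18 + 39) - 48)/(56 + 37) - 62)*(1/164) = ((21 - 48)/93 - 62)*(1/164) = (-27*1/93 - 62)*(1/164) = (-9/31 - 62)*(1/164) = -1931/31*1/164 = -1931/5084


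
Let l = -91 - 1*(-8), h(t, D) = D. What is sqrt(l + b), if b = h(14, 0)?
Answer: I*sqrt(83) ≈ 9.1104*I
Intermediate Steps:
b = 0
l = -83 (l = -91 + 8 = -83)
sqrt(l + b) = sqrt(-83 + 0) = sqrt(-83) = I*sqrt(83)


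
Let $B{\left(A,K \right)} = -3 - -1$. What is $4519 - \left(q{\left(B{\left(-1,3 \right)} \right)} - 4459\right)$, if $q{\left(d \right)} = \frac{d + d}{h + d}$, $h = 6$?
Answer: $8979$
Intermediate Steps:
$B{\left(A,K \right)} = -2$ ($B{\left(A,K \right)} = -3 + 1 = -2$)
$q{\left(d \right)} = \frac{2 d}{6 + d}$ ($q{\left(d \right)} = \frac{d + d}{6 + d} = \frac{2 d}{6 + d}$)
$4519 - \left(q{\left(B{\left(-1,3 \right)} \right)} - 4459\right) = 4519 - \left(2 \left(-2\right) \frac{1}{6 - 2} - 4459\right) = 4519 - \left(2 \left(-2\right) \frac{1}{4} - 4459\right) = 4519 - \left(-1 - 4459\right) = 4519 - -4460 = 4519 + 4460 = 8979$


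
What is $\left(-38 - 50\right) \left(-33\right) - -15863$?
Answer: $18767$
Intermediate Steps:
$\left(-38 - 50\right) \left(-33\right) - -15863 = \left(-88\right) \left(-33\right) + 15863 = 2904 + 15863 = 18767$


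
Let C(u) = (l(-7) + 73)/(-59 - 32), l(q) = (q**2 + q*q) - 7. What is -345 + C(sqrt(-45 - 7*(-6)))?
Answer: -31559/91 ≈ -346.80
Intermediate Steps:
l(q) = -7 + 2*q**2 (l(q) = (q**2 + q**2) - 7 = 2*q**2 - 7 = -7 + 2*q**2)
C(u) = -164/91 (C(u) = ((-7 + 2*(-7)**2) + 73)/(-59 - 32) = ((-7 + 2*49) + 73)/(-91) = ((-7 + 98) + 73)*(-1/91) = (91 + 73)*(-1/91) = 164*(-1/91) = -164/91)
-345 + C(sqrt(-45 - 7*(-6))) = -345 - 164/91 = -31559/91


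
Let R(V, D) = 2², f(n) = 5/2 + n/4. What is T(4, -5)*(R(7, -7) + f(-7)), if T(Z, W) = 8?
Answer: 38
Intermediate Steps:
f(n) = 5/2 + n/4 (f(n) = 5*(½) + n*(¼) = 5/2 + n/4)
R(V, D) = 4
T(4, -5)*(R(7, -7) + f(-7)) = 8*(4 + (5/2 + (¼)*(-7))) = 8*(4 + (5/2 - 7/4)) = 8*(4 + ¾) = 8*(19/4) = 38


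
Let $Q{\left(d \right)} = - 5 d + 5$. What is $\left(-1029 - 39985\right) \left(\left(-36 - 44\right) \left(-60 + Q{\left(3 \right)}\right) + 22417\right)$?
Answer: $-1149089238$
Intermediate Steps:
$Q{\left(d \right)} = 5 - 5 d$
$\left(-1029 - 39985\right) \left(\left(-36 - 44\right) \left(-60 + Q{\left(3 \right)}\right) + 22417\right) = \left(-1029 - 39985\right) \left(\left(-36 - 44\right) \left(-60 + \left(5 - 15\right)\right) + 22417\right) = - 41014 \left(- 80 \left(-60 + \left(5 - 15\right)\right) + 22417\right) = - 41014 \left(- 80 \left(-60 - 10\right) + 22417\right) = - 41014 \left(\left(-80\right) \left(-70\right) + 22417\right) = - 41014 \left(5600 + 22417\right) = \left(-41014\right) 28017 = -1149089238$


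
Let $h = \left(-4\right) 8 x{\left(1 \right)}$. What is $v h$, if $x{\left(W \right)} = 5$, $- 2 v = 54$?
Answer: $4320$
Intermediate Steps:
$v = -27$ ($v = \left(- \frac{1}{2}\right) 54 = -27$)
$h = -160$ ($h = \left(-4\right) 8 \cdot 5 = \left(-32\right) 5 = -160$)
$v h = \left(-27\right) \left(-160\right) = 4320$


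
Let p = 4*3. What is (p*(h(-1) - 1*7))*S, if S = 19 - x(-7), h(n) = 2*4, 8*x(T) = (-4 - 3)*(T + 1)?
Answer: 165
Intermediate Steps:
x(T) = -7/8 - 7*T/8 (x(T) = ((-4 - 3)*(T + 1))/8 = (-7*(1 + T))/8 = (-7 - 7*T)/8 = -7/8 - 7*T/8)
h(n) = 8
p = 12
S = 55/4 (S = 19 - (-7/8 - 7/8*(-7)) = 19 - (-7/8 + 49/8) = 19 - 1*21/4 = 19 - 21/4 = 55/4 ≈ 13.750)
(p*(h(-1) - 1*7))*S = (12*(8 - 1*7))*(55/4) = (12*(8 - 7))*(55/4) = (12*1)*(55/4) = 12*(55/4) = 165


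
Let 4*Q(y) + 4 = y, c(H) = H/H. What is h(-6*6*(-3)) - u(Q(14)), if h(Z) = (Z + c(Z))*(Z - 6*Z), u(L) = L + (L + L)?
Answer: -117735/2 ≈ -58868.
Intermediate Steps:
c(H) = 1
Q(y) = -1 + y/4
u(L) = 3*L (u(L) = L + 2*L = 3*L)
h(Z) = -5*Z*(1 + Z) (h(Z) = (Z + 1)*(Z - 6*Z) = (1 + Z)*(-5*Z) = -5*Z*(1 + Z))
h(-6*6*(-3)) - u(Q(14)) = -5*-6*6*(-3)*(1 - 6*6*(-3)) - 3*(-1 + (¼)*14) = -5*(-36*(-3))*(1 - 36*(-3)) - 3*(-1 + 7/2) = -5*108*(1 + 108) - 3*5/2 = -5*108*109 - 1*15/2 = -58860 - 15/2 = -117735/2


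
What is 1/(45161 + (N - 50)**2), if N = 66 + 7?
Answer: 1/45690 ≈ 2.1887e-5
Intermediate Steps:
N = 73
1/(45161 + (N - 50)**2) = 1/(45161 + (73 - 50)**2) = 1/(45161 + 23**2) = 1/(45161 + 529) = 1/45690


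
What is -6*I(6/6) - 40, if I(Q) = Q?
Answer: -46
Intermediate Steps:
-6*I(6/6) - 40 = -36/6 - 40 = -6*1 - 40 = -6 - 40 = -46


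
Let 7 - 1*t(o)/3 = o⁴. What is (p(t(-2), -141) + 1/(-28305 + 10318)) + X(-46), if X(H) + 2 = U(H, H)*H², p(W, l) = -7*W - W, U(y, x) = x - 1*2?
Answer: -1823054399/17987 ≈ -1.0135e+5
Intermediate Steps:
U(y, x) = -2 + x (U(y, x) = x - 2 = -2 + x)
t(o) = 21 - 3*o⁴
p(W, l) = -8*W
X(H) = -2 + H²*(-2 + H) (X(H) = -2 + (-2 + H)*H² = -2 + H²*(-2 + H))
(p(t(-2), -141) + 1/(-28305 + 10318)) + X(-46) = (-8*(21 - 3*(-2)⁴) + 1/(-28305 + 10318)) + (-2 + (-46)²*(-2 - 46)) = (-8*(21 - 3*16) + 1/(-17987)) + (-2 + 2116*(-48)) = (-8*(21 - 48) - 1/17987) + (-2 - 101568) = (-8*(-27) - 1/17987) - 101570 = (216 - 1/17987) - 101570 = 3885191/17987 - 101570 = -1823054399/17987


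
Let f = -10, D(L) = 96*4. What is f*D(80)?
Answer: -3840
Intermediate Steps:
D(L) = 384
f*D(80) = -10*384 = -3840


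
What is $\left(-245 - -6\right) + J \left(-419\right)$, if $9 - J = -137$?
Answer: $-61413$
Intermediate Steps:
$J = 146$ ($J = 9 - -137 = 9 + 137 = 146$)
$\left(-245 - -6\right) + J \left(-419\right) = \left(-245 - -6\right) + 146 \left(-419\right) = \left(-245 + 6\right) - 61174 = -239 - 61174 = -61413$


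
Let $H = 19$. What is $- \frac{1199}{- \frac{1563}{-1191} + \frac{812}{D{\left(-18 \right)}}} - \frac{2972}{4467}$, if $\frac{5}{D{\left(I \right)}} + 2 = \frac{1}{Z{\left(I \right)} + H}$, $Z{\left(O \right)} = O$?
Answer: $\frac{880109387}{129851223} \approx 6.7778$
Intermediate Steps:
$D{\left(I \right)} = \frac{5}{-2 + \frac{1}{19 + I}}$ ($D{\left(I \right)} = \frac{5}{-2 + \frac{1}{I + 19}} = \frac{5}{-2 + \frac{1}{19 + I}}$)
$- \frac{1199}{- \frac{1563}{-1191} + \frac{812}{D{\left(-18 \right)}}} - \frac{2972}{4467} = - \frac{1199}{- \frac{1563}{-1191} + \frac{812}{5 \frac{1}{37 + 2 \left(-18\right)} \left(-19 - -18\right)}} - \frac{2972}{4467} = - \frac{1199}{\left(-1563\right) \left(- \frac{1}{1191}\right) + \frac{812}{5 \frac{1}{37 - 36} \left(-19 + 18\right)}} - \frac{2972}{4467} = - \frac{1199}{\frac{521}{397} + \frac{812}{5 \cdot 1^{-1} \left(-1\right)}} - \frac{2972}{4467} = - \frac{1199}{\frac{521}{397} + \frac{812}{5 \cdot 1 \left(-1\right)}} - \frac{2972}{4467} = - \frac{1199}{\frac{521}{397} + \frac{812}{-5}} - \frac{2972}{4467} = - \frac{1199}{\frac{521}{397} + 812 \left(- \frac{1}{5}\right)} - \frac{2972}{4467} = - \frac{1199}{\frac{521}{397} - \frac{812}{5}} - \frac{2972}{4467} = - \frac{1199}{- \frac{319759}{1985}} - \frac{2972}{4467} = \left(-1199\right) \left(- \frac{1985}{319759}\right) - \frac{2972}{4467} = \frac{216365}{29069} - \frac{2972}{4467} = \frac{880109387}{129851223}$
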